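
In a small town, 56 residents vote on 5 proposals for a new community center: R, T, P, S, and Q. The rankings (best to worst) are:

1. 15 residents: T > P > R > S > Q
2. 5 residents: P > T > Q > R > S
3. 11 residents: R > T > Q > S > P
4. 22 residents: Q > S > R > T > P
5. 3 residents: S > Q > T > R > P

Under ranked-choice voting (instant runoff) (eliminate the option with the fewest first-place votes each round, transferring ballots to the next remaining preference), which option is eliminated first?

Round 1: R 11, T 15, P 5, S 3, Q 22. Eliminate S.

S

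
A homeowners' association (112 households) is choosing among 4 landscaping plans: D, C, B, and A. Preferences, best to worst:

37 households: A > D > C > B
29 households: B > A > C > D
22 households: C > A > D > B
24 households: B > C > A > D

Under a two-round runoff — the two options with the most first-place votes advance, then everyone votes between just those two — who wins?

A

Round 1 first-place votes: D 0, C 22, B 53, A 37.
B and A advance.
Runoff: B is preferred to A by 53 voters; A by 59.
A wins the runoff.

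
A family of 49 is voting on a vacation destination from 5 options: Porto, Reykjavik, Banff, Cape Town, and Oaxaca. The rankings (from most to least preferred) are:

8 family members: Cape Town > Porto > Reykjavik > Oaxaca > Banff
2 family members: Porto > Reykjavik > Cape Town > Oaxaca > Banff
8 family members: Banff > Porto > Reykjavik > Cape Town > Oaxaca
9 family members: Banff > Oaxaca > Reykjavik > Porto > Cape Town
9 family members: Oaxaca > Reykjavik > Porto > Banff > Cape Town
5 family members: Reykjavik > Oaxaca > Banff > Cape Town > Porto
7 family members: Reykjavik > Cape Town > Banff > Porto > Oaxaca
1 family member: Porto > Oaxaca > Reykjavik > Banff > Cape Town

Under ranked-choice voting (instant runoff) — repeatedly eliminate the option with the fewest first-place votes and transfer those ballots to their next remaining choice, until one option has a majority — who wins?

Reykjavik

Round 1: Porto 3, Reykjavik 12, Banff 17, Cape Town 8, Oaxaca 9. Eliminate Porto.
Round 2: Reykjavik 14, Banff 17, Cape Town 8, Oaxaca 10. Eliminate Cape Town.
Round 3: Reykjavik 22, Banff 17, Oaxaca 10. Eliminate Oaxaca.
Round 4: Reykjavik 32, Banff 17. Reykjavik has a majority.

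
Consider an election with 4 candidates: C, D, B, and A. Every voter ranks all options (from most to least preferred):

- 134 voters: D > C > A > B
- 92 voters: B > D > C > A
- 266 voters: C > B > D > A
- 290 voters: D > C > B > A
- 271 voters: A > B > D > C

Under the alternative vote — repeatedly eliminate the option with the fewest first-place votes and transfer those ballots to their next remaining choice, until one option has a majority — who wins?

D

Round 1: C 266, D 424, B 92, A 271. Eliminate B.
Round 2: C 266, D 516, A 271. Eliminate C.
Round 3: D 782, A 271. D has a majority.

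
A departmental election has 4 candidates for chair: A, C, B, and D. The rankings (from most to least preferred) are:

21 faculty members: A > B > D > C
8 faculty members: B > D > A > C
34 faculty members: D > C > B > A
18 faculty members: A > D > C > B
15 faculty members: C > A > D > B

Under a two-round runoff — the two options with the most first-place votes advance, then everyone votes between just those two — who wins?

Round 1 first-place votes: A 39, C 15, B 8, D 34.
A and D advance.
Runoff: A is preferred to D by 54 voters; D by 42.
A wins the runoff.

A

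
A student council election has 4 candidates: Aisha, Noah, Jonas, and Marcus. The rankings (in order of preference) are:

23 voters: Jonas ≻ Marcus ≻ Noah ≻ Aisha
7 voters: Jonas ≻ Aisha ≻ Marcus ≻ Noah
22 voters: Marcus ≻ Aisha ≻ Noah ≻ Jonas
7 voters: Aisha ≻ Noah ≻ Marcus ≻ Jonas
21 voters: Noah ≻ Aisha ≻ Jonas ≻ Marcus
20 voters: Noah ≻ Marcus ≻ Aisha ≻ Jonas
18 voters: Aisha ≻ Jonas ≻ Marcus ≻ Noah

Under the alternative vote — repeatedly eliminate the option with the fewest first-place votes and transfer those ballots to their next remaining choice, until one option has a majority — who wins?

Noah

Round 1: Aisha 25, Noah 41, Jonas 30, Marcus 22. Eliminate Marcus.
Round 2: Aisha 47, Noah 41, Jonas 30. Eliminate Jonas.
Round 3: Aisha 54, Noah 64. Noah has a majority.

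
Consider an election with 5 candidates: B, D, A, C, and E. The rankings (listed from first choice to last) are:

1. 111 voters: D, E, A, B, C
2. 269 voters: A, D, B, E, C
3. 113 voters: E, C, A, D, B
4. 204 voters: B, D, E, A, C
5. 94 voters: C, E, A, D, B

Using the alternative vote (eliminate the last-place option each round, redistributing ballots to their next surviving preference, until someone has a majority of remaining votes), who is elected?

Round 1: B 204, D 111, A 269, C 94, E 113. Eliminate C.
Round 2: B 204, D 111, A 269, E 207. Eliminate D.
Round 3: B 204, A 269, E 318. Eliminate B.
Round 4: A 269, E 522. E has a majority.

E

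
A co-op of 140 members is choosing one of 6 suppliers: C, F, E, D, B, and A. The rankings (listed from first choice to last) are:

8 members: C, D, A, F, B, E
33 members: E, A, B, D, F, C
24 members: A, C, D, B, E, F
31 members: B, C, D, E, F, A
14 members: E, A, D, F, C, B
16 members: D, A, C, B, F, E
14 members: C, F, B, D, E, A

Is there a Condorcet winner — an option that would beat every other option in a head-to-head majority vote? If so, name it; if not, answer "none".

Checking pairwise contests:
A beats C 87–53.
C beats F 93–47.
C beats E 93–47.
C beats D 77–63.
C beats B 76–64.
E beats A 92–48.
Every option loses at least one head-to-head, so there is no Condorcet winner.

none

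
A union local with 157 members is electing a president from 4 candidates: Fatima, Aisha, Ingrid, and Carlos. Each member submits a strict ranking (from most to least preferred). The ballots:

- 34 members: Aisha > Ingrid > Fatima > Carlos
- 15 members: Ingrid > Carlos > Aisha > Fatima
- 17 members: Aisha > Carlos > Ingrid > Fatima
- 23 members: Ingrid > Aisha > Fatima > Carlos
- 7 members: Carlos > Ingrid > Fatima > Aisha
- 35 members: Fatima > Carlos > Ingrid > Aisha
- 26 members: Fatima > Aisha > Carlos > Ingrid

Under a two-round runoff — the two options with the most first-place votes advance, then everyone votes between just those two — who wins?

Aisha

Round 1 first-place votes: Fatima 61, Aisha 51, Ingrid 38, Carlos 7.
Fatima and Aisha advance.
Runoff: Fatima is preferred to Aisha by 68 voters; Aisha by 89.
Aisha wins the runoff.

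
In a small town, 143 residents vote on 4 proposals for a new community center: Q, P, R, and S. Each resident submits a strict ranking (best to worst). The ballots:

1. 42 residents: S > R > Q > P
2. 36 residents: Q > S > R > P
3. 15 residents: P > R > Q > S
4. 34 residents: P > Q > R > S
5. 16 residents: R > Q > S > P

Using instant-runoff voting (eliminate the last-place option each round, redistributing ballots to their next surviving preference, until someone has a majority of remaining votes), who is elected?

Round 1: Q 36, P 49, R 16, S 42. Eliminate R.
Round 2: Q 52, P 49, S 42. Eliminate S.
Round 3: Q 94, P 49. Q has a majority.

Q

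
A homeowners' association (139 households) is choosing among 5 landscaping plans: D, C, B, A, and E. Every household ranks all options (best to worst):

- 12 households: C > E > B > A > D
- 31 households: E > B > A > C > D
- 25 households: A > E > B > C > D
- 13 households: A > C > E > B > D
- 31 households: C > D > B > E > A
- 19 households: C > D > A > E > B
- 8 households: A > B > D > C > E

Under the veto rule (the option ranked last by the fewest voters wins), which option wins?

Last-place votes: D 81, C 0, B 19, A 31, E 8.
C is ranked last by the fewest voters, so C wins.

C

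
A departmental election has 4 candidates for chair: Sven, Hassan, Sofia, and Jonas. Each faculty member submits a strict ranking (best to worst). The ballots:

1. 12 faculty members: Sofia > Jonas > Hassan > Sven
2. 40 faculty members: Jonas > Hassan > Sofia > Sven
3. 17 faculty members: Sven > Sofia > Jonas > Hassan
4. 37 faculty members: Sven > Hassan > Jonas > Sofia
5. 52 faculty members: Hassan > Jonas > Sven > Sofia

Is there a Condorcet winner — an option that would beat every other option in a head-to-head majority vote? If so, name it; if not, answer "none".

Hassan

Hassan vs Sven: 104–54 for Hassan.
Hassan vs Sofia: 129–29 for Hassan.
Hassan vs Jonas: 89–69 for Hassan.
Hassan beats every other option head-to-head.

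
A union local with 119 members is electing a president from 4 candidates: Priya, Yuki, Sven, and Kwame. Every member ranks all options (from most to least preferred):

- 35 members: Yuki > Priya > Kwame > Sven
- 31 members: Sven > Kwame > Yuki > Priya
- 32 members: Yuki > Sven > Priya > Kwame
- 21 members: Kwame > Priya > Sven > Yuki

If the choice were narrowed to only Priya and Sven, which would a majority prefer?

Sven

Voters preferring Priya to Sven: 56; preferring Sven to Priya: 63.
Sven wins the head-to-head.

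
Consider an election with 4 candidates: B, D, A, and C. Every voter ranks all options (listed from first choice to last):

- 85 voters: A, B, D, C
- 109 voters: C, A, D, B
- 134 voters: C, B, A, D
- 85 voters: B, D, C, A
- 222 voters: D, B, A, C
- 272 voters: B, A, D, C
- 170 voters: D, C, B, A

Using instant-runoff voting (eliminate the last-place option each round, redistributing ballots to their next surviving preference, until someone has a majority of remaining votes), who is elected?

Round 1: B 357, D 392, A 85, C 243. Eliminate A.
Round 2: B 442, D 392, C 243. Eliminate C.
Round 3: B 576, D 501. B has a majority.

B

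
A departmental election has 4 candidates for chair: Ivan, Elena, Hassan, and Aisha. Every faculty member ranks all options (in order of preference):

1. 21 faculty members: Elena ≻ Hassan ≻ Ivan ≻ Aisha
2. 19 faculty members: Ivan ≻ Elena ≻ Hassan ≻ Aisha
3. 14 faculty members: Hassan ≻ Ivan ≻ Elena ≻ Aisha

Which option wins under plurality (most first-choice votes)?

First-place votes: Ivan 19, Elena 21, Hassan 14, Aisha 0.
Elena has the most first-place votes.

Elena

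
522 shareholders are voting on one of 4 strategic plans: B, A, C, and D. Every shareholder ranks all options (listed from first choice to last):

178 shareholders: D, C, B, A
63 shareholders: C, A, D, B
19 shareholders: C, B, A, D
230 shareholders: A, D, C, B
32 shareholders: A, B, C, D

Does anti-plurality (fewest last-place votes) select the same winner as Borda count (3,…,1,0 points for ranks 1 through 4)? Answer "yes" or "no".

Anti-plurality — last-place votes: B 293, A 178, C 0, D 51. Winner: C.
Borda — scores: B 280, A 931, C 864, D 1057. Winner: D.
The two methods disagree.

no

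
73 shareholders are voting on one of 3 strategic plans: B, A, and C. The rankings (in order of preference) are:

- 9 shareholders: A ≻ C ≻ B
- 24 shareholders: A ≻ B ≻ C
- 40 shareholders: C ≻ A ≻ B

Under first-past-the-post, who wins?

C

First-place votes: B 0, A 33, C 40.
C has the most first-place votes.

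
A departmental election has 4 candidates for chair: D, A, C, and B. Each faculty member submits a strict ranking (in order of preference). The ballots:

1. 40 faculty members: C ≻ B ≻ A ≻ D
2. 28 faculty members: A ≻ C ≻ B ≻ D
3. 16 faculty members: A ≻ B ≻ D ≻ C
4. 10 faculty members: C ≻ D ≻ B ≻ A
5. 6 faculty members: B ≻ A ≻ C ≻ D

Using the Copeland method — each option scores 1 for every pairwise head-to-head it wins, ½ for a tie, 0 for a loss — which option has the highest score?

D: loses to A, C, and B → score 0.
A: beats D; ties C; loses to B → score 1.5.
C: beats D and B; ties A → score 2.5.
B: beats D and A; loses to C → score 2.
C has the best pairwise record.

C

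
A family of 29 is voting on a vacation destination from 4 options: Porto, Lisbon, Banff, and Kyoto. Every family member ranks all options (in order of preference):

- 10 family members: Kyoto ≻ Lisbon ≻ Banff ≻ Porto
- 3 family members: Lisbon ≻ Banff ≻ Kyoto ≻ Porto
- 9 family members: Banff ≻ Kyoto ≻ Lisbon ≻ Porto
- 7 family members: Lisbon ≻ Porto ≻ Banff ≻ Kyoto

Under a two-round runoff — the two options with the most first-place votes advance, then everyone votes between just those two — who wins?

Kyoto

Round 1 first-place votes: Porto 0, Lisbon 10, Banff 9, Kyoto 10.
Lisbon and Kyoto advance.
Runoff: Lisbon is preferred to Kyoto by 10 voters; Kyoto by 19.
Kyoto wins the runoff.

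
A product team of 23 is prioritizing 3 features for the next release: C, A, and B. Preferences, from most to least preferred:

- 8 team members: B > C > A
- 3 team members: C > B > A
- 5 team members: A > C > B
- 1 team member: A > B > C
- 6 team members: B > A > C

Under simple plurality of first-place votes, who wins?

B

First-place votes: C 3, A 6, B 14.
B has the most first-place votes.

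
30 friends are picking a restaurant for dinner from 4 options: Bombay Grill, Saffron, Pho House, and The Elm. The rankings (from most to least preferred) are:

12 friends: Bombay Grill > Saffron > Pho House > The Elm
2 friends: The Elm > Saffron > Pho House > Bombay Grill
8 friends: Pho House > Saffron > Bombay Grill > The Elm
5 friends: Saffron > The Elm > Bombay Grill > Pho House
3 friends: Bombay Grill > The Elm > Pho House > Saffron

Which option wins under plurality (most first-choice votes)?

Bombay Grill

First-place votes: Bombay Grill 15, Saffron 5, Pho House 8, The Elm 2.
Bombay Grill has the most first-place votes.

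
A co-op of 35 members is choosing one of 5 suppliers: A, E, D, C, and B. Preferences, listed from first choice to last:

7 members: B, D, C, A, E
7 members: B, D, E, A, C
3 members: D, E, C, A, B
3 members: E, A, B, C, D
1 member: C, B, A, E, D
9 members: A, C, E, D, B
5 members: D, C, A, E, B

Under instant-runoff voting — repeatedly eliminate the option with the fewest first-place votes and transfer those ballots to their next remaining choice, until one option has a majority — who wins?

Round 1: A 9, E 3, D 8, C 1, B 14. Eliminate C.
Round 2: A 9, E 3, D 8, B 15. Eliminate E.
Round 3: A 12, D 8, B 15. Eliminate D.
Round 4: A 20, B 15. A has a majority.

A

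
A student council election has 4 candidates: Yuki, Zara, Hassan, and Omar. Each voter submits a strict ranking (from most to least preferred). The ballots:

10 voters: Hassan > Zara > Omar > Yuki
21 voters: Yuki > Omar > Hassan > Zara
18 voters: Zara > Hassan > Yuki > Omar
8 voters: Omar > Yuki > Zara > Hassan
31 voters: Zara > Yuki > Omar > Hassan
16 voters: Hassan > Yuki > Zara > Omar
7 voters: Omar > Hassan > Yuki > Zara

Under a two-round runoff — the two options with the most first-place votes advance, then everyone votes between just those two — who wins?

Round 1 first-place votes: Yuki 21, Zara 49, Hassan 26, Omar 15.
Zara and Hassan advance.
Runoff: Zara is preferred to Hassan by 57 voters; Hassan by 54.
Zara wins the runoff.

Zara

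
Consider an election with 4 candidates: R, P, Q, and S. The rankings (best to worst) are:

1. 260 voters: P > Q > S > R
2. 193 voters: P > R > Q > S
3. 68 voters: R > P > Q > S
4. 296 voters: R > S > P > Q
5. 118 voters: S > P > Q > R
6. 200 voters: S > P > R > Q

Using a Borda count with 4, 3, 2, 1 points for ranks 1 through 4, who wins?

R: 260·1 + 193·3 + 68·4 + 296·4 + 118·1 + 200·2 = 2813
P: 260·4 + 193·4 + 68·3 + 296·2 + 118·3 + 200·3 = 3562
Q: 260·3 + 193·2 + 68·2 + 296·1 + 118·2 + 200·1 = 2034
S: 260·2 + 193·1 + 68·1 + 296·3 + 118·4 + 200·4 = 2941
P has the highest Borda score (3562).

P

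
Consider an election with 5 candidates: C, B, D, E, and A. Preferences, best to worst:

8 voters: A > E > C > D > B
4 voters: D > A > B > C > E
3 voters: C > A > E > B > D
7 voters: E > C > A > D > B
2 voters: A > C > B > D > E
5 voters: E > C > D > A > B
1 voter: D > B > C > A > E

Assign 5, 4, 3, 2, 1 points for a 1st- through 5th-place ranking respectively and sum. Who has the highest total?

A

C: 8·3 + 4·2 + 3·5 + 7·4 + 2·4 + 5·4 + 1·3 = 106
B: 8·1 + 4·3 + 3·2 + 7·1 + 2·3 + 5·1 + 1·4 = 48
D: 8·2 + 4·5 + 3·1 + 7·2 + 2·2 + 5·3 + 1·5 = 77
E: 8·4 + 4·1 + 3·3 + 7·5 + 2·1 + 5·5 + 1·1 = 108
A: 8·5 + 4·4 + 3·4 + 7·3 + 2·5 + 5·2 + 1·2 = 111
A has the highest Borda score (111).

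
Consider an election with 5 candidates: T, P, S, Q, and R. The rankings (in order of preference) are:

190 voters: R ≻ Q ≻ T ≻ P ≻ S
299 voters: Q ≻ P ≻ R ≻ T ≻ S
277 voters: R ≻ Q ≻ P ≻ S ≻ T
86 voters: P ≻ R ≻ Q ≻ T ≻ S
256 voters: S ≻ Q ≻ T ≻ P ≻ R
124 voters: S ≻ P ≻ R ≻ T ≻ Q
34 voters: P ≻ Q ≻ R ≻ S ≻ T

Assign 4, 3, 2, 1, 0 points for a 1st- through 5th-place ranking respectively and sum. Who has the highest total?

Q

T: 190·2 + 299·1 + 277·0 + 86·1 + 256·2 + 124·1 + 34·0 = 1401
P: 190·1 + 299·3 + 277·2 + 86·4 + 256·1 + 124·3 + 34·4 = 2749
S: 190·0 + 299·0 + 277·1 + 86·0 + 256·4 + 124·4 + 34·1 = 1831
Q: 190·3 + 299·4 + 277·3 + 86·2 + 256·3 + 124·0 + 34·3 = 3639
R: 190·4 + 299·2 + 277·4 + 86·3 + 256·0 + 124·2 + 34·2 = 3040
Q has the highest Borda score (3639).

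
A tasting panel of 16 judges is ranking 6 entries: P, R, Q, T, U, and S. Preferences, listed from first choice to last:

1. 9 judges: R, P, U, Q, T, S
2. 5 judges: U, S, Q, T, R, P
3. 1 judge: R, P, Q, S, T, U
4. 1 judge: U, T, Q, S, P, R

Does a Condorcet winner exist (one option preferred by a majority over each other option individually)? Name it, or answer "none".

R vs P: 15–1 for R.
R vs Q: 10–6 for R.
R vs T: 10–6 for R.
R vs U: 10–6 for R.
R vs S: 10–6 for R.
R beats every other option head-to-head.

R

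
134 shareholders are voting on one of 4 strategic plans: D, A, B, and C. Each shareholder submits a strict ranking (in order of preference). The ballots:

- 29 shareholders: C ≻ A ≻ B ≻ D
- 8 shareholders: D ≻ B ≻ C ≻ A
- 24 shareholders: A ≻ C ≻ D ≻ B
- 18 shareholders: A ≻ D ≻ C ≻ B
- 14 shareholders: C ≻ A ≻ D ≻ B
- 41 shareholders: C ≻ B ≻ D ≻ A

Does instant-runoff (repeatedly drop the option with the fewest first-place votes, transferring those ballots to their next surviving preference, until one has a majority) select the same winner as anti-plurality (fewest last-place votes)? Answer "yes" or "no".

yes

Instant-runoff — R1 D 8, A 42, B 0, C 84 (C winner). Winner: C.
Anti-plurality — last-place votes: D 29, A 49, B 56, C 0. Winner: C.
The two methods agree.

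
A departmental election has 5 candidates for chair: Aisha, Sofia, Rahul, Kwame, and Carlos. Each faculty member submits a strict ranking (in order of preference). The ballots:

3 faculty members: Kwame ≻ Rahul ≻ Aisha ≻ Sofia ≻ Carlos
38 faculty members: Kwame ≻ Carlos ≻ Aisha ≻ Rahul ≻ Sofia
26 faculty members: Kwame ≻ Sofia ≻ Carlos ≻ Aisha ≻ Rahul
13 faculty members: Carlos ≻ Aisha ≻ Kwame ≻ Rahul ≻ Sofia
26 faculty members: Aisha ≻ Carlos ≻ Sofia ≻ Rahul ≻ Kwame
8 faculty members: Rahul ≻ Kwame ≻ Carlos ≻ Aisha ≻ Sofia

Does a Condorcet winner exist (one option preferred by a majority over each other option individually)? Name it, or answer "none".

Kwame

Kwame vs Aisha: 75–39 for Kwame.
Kwame vs Sofia: 88–26 for Kwame.
Kwame vs Rahul: 80–34 for Kwame.
Kwame vs Carlos: 75–39 for Kwame.
Kwame beats every other option head-to-head.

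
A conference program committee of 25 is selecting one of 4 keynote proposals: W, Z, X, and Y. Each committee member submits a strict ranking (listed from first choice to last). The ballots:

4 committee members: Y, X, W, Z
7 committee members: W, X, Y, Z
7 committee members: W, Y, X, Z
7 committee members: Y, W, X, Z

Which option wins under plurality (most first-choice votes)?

W

First-place votes: W 14, Z 0, X 0, Y 11.
W has the most first-place votes.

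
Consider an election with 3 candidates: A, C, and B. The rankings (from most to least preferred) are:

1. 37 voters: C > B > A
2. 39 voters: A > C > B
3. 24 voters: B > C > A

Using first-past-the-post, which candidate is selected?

A

First-place votes: A 39, C 37, B 24.
A has the most first-place votes.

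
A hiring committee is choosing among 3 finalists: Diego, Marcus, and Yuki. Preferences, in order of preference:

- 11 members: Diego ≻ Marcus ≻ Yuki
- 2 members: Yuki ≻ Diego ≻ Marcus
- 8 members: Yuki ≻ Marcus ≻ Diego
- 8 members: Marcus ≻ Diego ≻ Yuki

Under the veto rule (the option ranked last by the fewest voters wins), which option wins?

Last-place votes: Diego 8, Marcus 2, Yuki 19.
Marcus is ranked last by the fewest voters, so Marcus wins.

Marcus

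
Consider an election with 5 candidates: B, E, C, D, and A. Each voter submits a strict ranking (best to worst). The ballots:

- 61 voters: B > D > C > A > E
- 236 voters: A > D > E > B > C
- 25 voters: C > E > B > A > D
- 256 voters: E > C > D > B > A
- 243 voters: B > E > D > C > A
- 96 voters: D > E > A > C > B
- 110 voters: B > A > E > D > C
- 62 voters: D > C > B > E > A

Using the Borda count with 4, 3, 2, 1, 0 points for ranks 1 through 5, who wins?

E

B: 61·4 + 236·1 + 25·2 + 256·1 + 243·4 + 96·0 + 110·4 + 62·2 = 2322
E: 61·0 + 236·2 + 25·3 + 256·4 + 243·3 + 96·3 + 110·2 + 62·1 = 2870
C: 61·2 + 236·0 + 25·4 + 256·3 + 243·1 + 96·1 + 110·0 + 62·3 = 1515
D: 61·3 + 236·3 + 25·0 + 256·2 + 243·2 + 96·4 + 110·1 + 62·4 = 2631
A: 61·1 + 236·4 + 25·1 + 256·0 + 243·0 + 96·2 + 110·3 + 62·0 = 1552
E has the highest Borda score (2870).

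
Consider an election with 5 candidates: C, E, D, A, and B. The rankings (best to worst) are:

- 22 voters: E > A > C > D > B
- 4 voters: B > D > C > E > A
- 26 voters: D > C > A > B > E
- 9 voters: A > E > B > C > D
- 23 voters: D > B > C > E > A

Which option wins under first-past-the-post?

D

First-place votes: C 0, E 22, D 49, A 9, B 4.
D has the most first-place votes.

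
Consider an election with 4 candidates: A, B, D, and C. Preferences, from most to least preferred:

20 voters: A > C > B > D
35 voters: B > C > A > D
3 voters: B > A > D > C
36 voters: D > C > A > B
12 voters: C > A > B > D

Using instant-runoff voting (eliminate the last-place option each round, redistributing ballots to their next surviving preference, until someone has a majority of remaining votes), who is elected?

B

Round 1: A 20, B 38, D 36, C 12. Eliminate C.
Round 2: A 32, B 38, D 36. Eliminate A.
Round 3: B 70, D 36. B has a majority.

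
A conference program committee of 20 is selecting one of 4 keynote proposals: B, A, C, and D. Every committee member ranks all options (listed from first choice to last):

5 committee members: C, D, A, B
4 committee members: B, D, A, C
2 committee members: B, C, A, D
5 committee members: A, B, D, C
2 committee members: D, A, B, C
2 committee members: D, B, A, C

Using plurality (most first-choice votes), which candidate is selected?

First-place votes: B 6, A 5, C 5, D 4.
B has the most first-place votes.

B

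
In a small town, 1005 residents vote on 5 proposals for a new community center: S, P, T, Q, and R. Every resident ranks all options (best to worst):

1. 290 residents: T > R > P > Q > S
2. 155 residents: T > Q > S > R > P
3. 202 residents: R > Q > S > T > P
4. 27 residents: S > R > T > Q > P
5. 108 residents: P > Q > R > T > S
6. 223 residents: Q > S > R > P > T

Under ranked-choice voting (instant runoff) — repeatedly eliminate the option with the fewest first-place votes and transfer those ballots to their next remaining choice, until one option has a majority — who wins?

Q

Round 1: S 27, P 108, T 445, Q 223, R 202. Eliminate S.
Round 2: P 108, T 445, Q 223, R 229. Eliminate P.
Round 3: T 445, Q 331, R 229. Eliminate R.
Round 4: T 472, Q 533. Q has a majority.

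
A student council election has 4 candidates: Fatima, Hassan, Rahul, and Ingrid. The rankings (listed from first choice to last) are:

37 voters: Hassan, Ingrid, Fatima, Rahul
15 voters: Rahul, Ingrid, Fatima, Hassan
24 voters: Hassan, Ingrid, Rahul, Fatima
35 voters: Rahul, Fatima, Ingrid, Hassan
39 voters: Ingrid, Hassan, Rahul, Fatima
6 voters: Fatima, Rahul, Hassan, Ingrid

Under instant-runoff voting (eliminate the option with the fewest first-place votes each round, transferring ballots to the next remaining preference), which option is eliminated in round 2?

Ingrid

Round 1: Fatima 6, Hassan 61, Rahul 50, Ingrid 39. Eliminate Fatima.
Round 2: Hassan 61, Rahul 56, Ingrid 39. Eliminate Ingrid.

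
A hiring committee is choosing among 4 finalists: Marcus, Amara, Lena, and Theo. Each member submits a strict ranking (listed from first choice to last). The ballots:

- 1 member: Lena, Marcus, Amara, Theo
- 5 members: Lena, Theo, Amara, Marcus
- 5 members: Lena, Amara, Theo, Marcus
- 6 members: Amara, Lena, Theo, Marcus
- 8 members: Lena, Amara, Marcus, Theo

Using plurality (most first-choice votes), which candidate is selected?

First-place votes: Marcus 0, Amara 6, Lena 19, Theo 0.
Lena has the most first-place votes.

Lena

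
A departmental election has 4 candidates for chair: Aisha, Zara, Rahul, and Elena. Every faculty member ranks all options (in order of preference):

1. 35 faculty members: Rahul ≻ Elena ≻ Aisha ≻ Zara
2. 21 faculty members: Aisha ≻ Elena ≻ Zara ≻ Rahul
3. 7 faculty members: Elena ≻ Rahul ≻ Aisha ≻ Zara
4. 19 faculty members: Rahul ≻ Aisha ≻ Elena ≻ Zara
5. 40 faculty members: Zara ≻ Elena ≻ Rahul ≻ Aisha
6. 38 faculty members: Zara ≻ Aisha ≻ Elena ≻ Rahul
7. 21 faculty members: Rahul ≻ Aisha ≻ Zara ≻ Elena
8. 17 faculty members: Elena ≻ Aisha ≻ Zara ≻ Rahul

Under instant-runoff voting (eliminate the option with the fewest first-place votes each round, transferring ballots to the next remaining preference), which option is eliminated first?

Round 1: Aisha 21, Zara 78, Rahul 75, Elena 24. Eliminate Aisha.

Aisha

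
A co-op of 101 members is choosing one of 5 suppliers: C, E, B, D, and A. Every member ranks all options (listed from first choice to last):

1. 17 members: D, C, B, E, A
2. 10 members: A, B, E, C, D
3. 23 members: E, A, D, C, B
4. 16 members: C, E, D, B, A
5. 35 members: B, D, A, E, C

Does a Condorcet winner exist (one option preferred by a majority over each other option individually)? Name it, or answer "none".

D

D vs C: 75–26 for D.
D vs E: 52–49 for D.
D vs B: 56–45 for D.
D vs A: 68–33 for D.
D beats every other option head-to-head.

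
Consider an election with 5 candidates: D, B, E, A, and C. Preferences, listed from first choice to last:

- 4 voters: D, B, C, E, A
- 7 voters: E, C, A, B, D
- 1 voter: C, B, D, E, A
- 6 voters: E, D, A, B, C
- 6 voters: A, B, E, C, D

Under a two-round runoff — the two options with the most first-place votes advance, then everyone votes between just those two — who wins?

Round 1 first-place votes: D 4, B 0, E 13, A 6, C 1.
E and A advance.
Runoff: E is preferred to A by 18 voters; A by 6.
E wins the runoff.

E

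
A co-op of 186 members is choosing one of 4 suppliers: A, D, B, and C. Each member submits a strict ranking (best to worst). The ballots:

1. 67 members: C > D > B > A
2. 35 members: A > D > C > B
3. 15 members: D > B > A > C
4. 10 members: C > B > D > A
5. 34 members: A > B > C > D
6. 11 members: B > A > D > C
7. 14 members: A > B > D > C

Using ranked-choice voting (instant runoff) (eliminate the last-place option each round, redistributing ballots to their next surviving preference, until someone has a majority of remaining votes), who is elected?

A

Round 1: A 83, D 15, B 11, C 77. Eliminate B.
Round 2: A 94, D 15, C 77. A has a majority.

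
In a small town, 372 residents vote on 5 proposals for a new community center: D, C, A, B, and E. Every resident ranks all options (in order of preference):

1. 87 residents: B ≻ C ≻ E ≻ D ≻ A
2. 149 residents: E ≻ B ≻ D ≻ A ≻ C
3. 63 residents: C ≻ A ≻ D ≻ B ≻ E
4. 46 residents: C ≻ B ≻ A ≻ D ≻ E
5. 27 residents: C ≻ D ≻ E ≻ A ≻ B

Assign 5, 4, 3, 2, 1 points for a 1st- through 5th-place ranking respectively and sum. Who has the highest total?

D: 87·2 + 149·3 + 63·3 + 46·2 + 27·4 = 1010
C: 87·4 + 149·1 + 63·5 + 46·5 + 27·5 = 1177
A: 87·1 + 149·2 + 63·4 + 46·3 + 27·2 = 829
B: 87·5 + 149·4 + 63·2 + 46·4 + 27·1 = 1368
E: 87·3 + 149·5 + 63·1 + 46·1 + 27·3 = 1196
B has the highest Borda score (1368).

B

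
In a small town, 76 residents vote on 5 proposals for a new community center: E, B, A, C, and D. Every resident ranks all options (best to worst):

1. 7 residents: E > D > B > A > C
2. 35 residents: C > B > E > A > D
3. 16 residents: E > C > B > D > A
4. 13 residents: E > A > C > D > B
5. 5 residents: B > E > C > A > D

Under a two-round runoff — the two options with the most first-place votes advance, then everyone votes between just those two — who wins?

E

Round 1 first-place votes: E 36, B 5, A 0, C 35, D 0.
E and C advance.
Runoff: E is preferred to C by 41 voters; C by 35.
E wins the runoff.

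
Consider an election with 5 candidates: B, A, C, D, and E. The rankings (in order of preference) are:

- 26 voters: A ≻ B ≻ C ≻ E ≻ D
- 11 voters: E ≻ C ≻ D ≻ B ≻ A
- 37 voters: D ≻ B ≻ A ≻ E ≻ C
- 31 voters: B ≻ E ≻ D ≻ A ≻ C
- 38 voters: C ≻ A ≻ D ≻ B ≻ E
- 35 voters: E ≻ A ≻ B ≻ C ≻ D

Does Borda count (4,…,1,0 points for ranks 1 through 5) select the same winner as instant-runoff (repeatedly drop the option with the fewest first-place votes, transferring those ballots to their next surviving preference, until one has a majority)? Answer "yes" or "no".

Borda — scores: B 432, A 428, C 272, D 308, E 340. Winner: B.
Instant-runoff — R1 B 31, A 26, C 38, D 37, E 46 (A out); R2 B 57, C 38, D 37, E 46 (D out); R3 B 94, C 38, E 46 (B winner). Winner: B.
The two methods agree.

yes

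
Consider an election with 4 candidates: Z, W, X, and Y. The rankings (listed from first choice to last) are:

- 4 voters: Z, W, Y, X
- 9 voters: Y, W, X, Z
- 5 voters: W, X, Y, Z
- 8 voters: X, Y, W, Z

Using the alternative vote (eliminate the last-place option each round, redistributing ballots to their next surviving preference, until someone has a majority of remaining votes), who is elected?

Y

Round 1: Z 4, W 5, X 8, Y 9. Eliminate Z.
Round 2: W 9, X 8, Y 9. Eliminate X.
Round 3: W 9, Y 17. Y has a majority.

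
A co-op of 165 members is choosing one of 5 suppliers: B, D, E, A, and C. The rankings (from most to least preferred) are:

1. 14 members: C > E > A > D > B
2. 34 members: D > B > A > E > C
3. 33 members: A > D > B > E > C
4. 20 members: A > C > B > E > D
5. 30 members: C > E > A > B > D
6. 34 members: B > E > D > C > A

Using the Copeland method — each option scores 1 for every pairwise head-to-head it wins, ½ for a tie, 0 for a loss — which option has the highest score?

B: beats D, E, and C; loses to A → score 3.
D: beats C; loses to B, E, and A → score 1.
E: beats D and C; loses to B and A → score 2.
A: beats B, D, E, and C → score 4.
C: loses to B, D, E, and A → score 0.
A has the best pairwise record.

A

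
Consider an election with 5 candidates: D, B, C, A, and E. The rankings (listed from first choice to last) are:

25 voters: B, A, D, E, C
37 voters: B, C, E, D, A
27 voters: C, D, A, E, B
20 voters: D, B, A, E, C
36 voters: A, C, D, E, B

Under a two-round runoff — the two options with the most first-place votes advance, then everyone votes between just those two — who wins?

Round 1 first-place votes: D 20, B 62, C 27, A 36, E 0.
B and A advance.
Runoff: B is preferred to A by 82 voters; A by 63.
B wins the runoff.

B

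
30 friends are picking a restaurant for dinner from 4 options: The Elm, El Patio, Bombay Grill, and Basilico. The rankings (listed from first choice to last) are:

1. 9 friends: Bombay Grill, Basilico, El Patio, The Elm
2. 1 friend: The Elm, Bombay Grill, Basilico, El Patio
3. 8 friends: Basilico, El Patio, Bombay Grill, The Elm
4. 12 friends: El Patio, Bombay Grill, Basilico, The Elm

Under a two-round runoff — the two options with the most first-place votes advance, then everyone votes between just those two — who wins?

Round 1 first-place votes: The Elm 1, El Patio 12, Bombay Grill 9, Basilico 8.
El Patio and Bombay Grill advance.
Runoff: El Patio is preferred to Bombay Grill by 20 voters; Bombay Grill by 10.
El Patio wins the runoff.

El Patio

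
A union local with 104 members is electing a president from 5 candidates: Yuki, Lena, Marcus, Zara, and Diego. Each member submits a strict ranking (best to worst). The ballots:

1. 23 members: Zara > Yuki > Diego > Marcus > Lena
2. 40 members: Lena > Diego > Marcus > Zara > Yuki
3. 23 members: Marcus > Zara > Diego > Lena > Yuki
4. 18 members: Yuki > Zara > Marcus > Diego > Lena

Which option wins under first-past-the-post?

First-place votes: Yuki 18, Lena 40, Marcus 23, Zara 23, Diego 0.
Lena has the most first-place votes.

Lena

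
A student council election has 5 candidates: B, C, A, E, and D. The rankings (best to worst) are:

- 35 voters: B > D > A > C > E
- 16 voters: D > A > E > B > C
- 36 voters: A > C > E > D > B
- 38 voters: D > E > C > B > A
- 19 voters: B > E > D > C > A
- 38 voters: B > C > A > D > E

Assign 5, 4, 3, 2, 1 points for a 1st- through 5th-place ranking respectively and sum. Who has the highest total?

D

B: 35·5 + 16·2 + 36·1 + 38·2 + 19·5 + 38·5 = 604
C: 35·2 + 16·1 + 36·4 + 38·3 + 19·2 + 38·4 = 534
A: 35·3 + 16·4 + 36·5 + 38·1 + 19·1 + 38·3 = 520
E: 35·1 + 16·3 + 36·3 + 38·4 + 19·4 + 38·1 = 457
D: 35·4 + 16·5 + 36·2 + 38·5 + 19·3 + 38·2 = 615
D has the highest Borda score (615).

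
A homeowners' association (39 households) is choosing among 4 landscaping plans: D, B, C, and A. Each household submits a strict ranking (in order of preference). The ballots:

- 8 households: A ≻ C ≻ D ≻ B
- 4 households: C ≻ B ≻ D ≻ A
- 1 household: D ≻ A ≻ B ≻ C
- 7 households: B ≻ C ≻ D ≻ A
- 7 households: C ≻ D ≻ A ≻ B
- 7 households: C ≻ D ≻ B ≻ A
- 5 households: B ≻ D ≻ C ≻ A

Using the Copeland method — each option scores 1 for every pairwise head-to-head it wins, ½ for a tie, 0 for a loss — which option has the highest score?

D: beats B and A; loses to C → score 2.
B: beats A; loses to D and C → score 1.
C: beats D, B, and A → score 3.
A: loses to D, B, and C → score 0.
C has the best pairwise record.

C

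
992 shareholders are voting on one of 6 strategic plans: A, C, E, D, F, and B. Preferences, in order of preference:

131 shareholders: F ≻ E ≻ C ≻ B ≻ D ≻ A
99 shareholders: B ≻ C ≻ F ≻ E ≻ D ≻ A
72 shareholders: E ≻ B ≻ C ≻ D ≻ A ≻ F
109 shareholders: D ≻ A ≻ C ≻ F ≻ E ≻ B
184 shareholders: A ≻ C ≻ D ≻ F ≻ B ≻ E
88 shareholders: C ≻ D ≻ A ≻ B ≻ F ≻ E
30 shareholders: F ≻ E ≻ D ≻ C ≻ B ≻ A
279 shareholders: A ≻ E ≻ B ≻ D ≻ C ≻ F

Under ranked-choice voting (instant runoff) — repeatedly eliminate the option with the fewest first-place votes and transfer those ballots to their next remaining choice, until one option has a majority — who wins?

A

Round 1: A 463, C 88, E 72, D 109, F 161, B 99. Eliminate E.
Round 2: A 463, C 88, D 109, F 161, B 171. Eliminate C.
Round 3: A 463, D 197, F 161, B 171. Eliminate F.
Round 4: A 463, D 227, B 302. Eliminate D.
Round 5: A 660, B 332. A has a majority.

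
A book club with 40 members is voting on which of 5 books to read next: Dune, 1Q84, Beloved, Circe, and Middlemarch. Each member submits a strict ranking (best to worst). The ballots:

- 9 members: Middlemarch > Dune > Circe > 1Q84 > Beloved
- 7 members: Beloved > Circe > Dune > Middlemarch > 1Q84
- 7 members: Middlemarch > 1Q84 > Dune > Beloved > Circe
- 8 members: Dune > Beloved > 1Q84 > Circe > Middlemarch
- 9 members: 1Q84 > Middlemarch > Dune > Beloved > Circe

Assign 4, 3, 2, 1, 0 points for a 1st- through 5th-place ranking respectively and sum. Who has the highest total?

Dune

Dune: 9·3 + 7·2 + 7·2 + 8·4 + 9·2 = 105
1Q84: 9·1 + 7·0 + 7·3 + 8·2 + 9·4 = 82
Beloved: 9·0 + 7·4 + 7·1 + 8·3 + 9·1 = 68
Circe: 9·2 + 7·3 + 7·0 + 8·1 + 9·0 = 47
Middlemarch: 9·4 + 7·1 + 7·4 + 8·0 + 9·3 = 98
Dune has the highest Borda score (105).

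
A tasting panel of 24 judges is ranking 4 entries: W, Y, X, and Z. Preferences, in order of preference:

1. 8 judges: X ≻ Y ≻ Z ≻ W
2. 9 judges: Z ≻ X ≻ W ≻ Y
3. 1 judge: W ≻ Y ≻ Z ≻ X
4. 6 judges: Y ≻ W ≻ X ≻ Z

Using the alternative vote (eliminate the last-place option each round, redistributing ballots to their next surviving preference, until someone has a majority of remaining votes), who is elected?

X

Round 1: W 1, Y 6, X 8, Z 9. Eliminate W.
Round 2: Y 7, X 8, Z 9. Eliminate Y.
Round 3: X 14, Z 10. X has a majority.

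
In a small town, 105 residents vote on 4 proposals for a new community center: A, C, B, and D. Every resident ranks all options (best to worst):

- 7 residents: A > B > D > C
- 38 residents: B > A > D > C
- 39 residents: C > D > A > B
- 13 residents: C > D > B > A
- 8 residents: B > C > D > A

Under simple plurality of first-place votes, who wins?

First-place votes: A 7, C 52, B 46, D 0.
C has the most first-place votes.

C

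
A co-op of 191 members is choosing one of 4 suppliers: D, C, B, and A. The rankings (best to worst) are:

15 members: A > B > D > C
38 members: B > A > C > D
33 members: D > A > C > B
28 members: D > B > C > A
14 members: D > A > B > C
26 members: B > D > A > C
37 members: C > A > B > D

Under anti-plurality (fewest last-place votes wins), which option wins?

A

Last-place votes: D 75, C 55, B 33, A 28.
A is ranked last by the fewest voters, so A wins.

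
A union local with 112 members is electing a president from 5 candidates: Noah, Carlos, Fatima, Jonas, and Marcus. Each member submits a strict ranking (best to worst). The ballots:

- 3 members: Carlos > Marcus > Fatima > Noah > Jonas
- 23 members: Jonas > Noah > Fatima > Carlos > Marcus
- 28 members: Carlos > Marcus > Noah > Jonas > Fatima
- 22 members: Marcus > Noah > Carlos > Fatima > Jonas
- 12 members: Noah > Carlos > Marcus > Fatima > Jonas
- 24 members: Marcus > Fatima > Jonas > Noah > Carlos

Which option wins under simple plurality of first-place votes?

First-place votes: Noah 12, Carlos 31, Fatima 0, Jonas 23, Marcus 46.
Marcus has the most first-place votes.

Marcus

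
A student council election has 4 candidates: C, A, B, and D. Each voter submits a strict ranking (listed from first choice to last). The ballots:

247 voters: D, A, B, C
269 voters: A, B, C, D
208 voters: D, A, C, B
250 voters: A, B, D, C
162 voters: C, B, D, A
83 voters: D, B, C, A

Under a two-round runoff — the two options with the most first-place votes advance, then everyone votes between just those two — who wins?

D

Round 1 first-place votes: C 162, A 519, B 0, D 538.
D and A advance.
Runoff: D is preferred to A by 700 voters; A by 519.
D wins the runoff.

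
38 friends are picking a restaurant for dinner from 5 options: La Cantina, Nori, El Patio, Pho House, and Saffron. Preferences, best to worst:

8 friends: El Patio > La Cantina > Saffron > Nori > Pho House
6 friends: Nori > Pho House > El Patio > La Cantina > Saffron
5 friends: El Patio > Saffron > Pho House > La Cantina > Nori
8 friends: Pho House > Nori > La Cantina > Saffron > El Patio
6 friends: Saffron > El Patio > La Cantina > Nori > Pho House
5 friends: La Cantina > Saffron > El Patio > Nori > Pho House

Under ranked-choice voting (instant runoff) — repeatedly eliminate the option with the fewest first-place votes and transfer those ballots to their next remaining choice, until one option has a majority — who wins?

Round 1: La Cantina 5, Nori 6, El Patio 13, Pho House 8, Saffron 6. Eliminate La Cantina.
Round 2: Nori 6, El Patio 13, Pho House 8, Saffron 11. Eliminate Nori.
Round 3: El Patio 13, Pho House 14, Saffron 11. Eliminate Saffron.
Round 4: El Patio 24, Pho House 14. El Patio has a majority.

El Patio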